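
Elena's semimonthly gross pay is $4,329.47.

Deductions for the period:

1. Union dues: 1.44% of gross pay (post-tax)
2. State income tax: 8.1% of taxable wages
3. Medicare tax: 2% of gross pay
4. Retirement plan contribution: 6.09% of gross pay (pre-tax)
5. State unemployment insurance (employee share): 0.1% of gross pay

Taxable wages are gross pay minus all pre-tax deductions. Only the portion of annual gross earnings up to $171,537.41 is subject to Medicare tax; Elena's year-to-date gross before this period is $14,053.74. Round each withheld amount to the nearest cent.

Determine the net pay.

$3,583.22

Retirement plan contribution: $4,329.47 × 0.0609 = $263.66
Taxable wages = $4,329.47 − $263.66 = $4,065.81
State income tax: $4,065.81 × 0.081 = $329.33
Medicare tax: cap not yet reached, full $4,329.47 is subject → $4,329.47 × 0.02 = $86.59
State unemployment insurance (employee share): $4,329.47 × 0.001 = $4.33
Union dues: $4,329.47 × 0.0144 = $62.34
Total deductions = $263.66 + $329.33 + $86.59 + $4.33 + $62.34 = $746.25
Net pay = $4,329.47 − $746.25 = $3,583.22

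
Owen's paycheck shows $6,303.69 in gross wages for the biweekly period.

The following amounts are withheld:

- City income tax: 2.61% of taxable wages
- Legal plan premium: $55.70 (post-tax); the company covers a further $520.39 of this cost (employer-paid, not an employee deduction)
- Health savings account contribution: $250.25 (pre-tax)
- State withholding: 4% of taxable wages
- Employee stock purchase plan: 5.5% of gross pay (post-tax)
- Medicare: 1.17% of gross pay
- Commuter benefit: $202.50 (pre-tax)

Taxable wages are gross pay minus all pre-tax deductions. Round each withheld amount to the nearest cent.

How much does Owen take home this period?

Commuter benefit: $202.50
Health savings account contribution: $250.25
Pre-tax total = $202.50 + $250.25 = $452.75
Taxable wages = $6,303.69 − $452.75 = $5,850.94
City income tax: $5,850.94 × 0.0261 = $152.71
State withholding: $5,850.94 × 0.04 = $234.04
Medicare: $6,303.69 × 0.0117 = $73.75
Employee stock purchase plan: $6,303.69 × 0.055 = $346.70
Legal plan premium: $55.70
(Employer's $520.39 toward legal plan premium is not withheld from the employee.)
Total deductions = $202.50 + $250.25 + $152.71 + $234.04 + $73.75 + $346.70 + $55.70 = $1,315.65
Net pay = $6,303.69 − $1,315.65 = $4,988.04

$4,988.04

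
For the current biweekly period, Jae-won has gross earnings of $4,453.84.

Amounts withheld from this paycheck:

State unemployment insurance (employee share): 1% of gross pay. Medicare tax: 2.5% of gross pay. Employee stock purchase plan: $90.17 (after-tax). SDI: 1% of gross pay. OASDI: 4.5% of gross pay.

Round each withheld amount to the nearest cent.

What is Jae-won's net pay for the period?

$3,962.82

OASDI: $4,453.84 × 0.045 = $200.42
SDI: $4,453.84 × 0.01 = $44.54
Medicare tax: $4,453.84 × 0.025 = $111.35
State unemployment insurance (employee share): $4,453.84 × 0.01 = $44.54
Employee stock purchase plan: $90.17
Total deductions = $200.42 + $44.54 + $111.35 + $44.54 + $90.17 = $491.02
Net pay = $4,453.84 − $491.02 = $3,962.82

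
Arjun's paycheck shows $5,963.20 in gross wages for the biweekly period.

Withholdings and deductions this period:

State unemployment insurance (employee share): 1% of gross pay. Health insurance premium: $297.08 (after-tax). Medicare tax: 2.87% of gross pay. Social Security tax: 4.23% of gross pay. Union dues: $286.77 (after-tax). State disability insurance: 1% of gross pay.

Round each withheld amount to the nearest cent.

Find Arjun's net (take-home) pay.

Medicare tax: $5,963.20 × 0.0287 = $171.14
State disability insurance: $5,963.20 × 0.01 = $59.63
State unemployment insurance (employee share): $5,963.20 × 0.01 = $59.63
Social Security tax: $5,963.20 × 0.0423 = $252.24
Union dues: $286.77
Health insurance premium: $297.08
Total deductions = $171.14 + $59.63 + $59.63 + $252.24 + $286.77 + $297.08 = $1,126.49
Net pay = $5,963.20 − $1,126.49 = $4,836.71

$4,836.71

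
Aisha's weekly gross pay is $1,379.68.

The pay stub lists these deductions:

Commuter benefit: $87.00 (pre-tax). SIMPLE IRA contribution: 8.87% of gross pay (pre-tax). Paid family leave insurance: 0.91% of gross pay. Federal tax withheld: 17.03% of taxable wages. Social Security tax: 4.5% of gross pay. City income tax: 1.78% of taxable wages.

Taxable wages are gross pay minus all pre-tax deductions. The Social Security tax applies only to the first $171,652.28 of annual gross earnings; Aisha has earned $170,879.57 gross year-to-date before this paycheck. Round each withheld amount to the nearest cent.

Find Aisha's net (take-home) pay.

SIMPLE IRA contribution: $1,379.68 × 0.0887 = $122.38
Commuter benefit: $87.00
Pre-tax total = $122.38 + $87.00 = $209.38
Taxable wages = $1,379.68 − $209.38 = $1,170.30
City income tax: $1,170.30 × 0.0178 = $20.83
Federal tax withheld: $1,170.30 × 0.1703 = $199.30
Social Security tax: only $171,652.28 − $170,879.57 = $772.71 of this check is subject → $772.71 × 0.045 = $34.77
Paid family leave insurance: $1,379.68 × 0.0091 = $12.56
Total deductions = $122.38 + $87.00 + $20.83 + $199.30 + $34.77 + $12.56 = $476.84
Net pay = $1,379.68 − $476.84 = $902.84

$902.84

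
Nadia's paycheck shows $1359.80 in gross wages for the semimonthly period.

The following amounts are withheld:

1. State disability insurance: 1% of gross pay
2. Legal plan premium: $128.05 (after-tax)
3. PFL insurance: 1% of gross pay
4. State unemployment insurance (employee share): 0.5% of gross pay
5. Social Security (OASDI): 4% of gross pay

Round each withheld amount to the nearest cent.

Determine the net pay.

$1143.36

PFL insurance: $1359.80 × 0.01 = $13.60
Social Security (OASDI): $1359.80 × 0.04 = $54.39
State disability insurance: $1359.80 × 0.01 = $13.60
State unemployment insurance (employee share): $1359.80 × 0.005 = $6.80
Legal plan premium: $128.05
Total deductions = $13.60 + $54.39 + $13.60 + $6.80 + $128.05 = $216.44
Net pay = $1359.80 − $216.44 = $1143.36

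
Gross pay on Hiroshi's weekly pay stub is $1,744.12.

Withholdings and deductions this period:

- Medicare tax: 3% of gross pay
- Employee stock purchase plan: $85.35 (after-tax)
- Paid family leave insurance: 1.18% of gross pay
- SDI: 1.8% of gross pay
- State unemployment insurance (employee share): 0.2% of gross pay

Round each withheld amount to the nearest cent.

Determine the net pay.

$1,550.99

State unemployment insurance (employee share): $1,744.12 × 0.002 = $3.49
SDI: $1,744.12 × 0.018 = $31.39
Paid family leave insurance: $1,744.12 × 0.0118 = $20.58
Medicare tax: $1,744.12 × 0.03 = $52.32
Employee stock purchase plan: $85.35
Total deductions = $3.49 + $31.39 + $20.58 + $52.32 + $85.35 = $193.13
Net pay = $1,744.12 − $193.13 = $1,550.99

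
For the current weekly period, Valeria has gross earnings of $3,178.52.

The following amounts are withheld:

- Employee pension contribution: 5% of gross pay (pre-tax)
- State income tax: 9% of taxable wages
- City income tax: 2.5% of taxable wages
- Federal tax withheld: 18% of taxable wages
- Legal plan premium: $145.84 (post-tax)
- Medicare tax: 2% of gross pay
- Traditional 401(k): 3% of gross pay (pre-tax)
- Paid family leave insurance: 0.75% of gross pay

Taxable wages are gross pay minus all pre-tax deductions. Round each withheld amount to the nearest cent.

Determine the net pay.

$1,828.33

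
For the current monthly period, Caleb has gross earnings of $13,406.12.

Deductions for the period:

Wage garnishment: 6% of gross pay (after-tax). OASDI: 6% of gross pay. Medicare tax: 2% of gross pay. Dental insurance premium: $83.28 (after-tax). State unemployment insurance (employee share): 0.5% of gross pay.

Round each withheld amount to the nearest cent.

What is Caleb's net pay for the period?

$11,378.95

OASDI: $13,406.12 × 0.06 = $804.37
Medicare tax: $13,406.12 × 0.02 = $268.12
State unemployment insurance (employee share): $13,406.12 × 0.005 = $67.03
Wage garnishment: $13,406.12 × 0.06 = $804.37
Dental insurance premium: $83.28
Total deductions = $804.37 + $268.12 + $67.03 + $804.37 + $83.28 = $2,027.17
Net pay = $13,406.12 − $2,027.17 = $11,378.95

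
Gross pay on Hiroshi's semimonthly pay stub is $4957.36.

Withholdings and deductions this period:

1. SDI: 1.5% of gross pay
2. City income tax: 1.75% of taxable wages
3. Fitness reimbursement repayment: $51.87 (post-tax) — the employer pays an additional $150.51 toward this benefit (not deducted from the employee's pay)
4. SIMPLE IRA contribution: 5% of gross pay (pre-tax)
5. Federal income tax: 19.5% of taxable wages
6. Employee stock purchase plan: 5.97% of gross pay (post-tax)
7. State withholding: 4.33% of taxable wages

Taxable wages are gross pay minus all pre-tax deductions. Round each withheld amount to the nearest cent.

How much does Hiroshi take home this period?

SIMPLE IRA contribution: $4957.36 × 0.05 = $247.87
Taxable wages = $4957.36 − $247.87 = $4709.49
Federal income tax: $4709.49 × 0.195 = $918.35
State withholding: $4709.49 × 0.0433 = $203.92
City income tax: $4709.49 × 0.0175 = $82.42
SDI: $4957.36 × 0.015 = $74.36
Fitness reimbursement repayment: $51.87
Employee stock purchase plan: $4957.36 × 0.0597 = $295.95
(Employer's $150.51 toward fitness reimbursement repayment is not withheld from the employee.)
Total deductions = $247.87 + $918.35 + $203.92 + $82.42 + $74.36 + $51.87 + $295.95 = $1874.74
Net pay = $4957.36 − $1874.74 = $3082.62

$3082.62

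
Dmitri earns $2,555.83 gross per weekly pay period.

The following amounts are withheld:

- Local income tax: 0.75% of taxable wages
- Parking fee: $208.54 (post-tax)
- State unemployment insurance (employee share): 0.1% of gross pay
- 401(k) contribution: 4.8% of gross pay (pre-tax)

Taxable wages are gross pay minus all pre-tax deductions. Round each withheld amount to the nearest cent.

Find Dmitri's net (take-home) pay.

$2,203.80

401(k) contribution: $2,555.83 × 0.048 = $122.68
Taxable wages = $2,555.83 − $122.68 = $2,433.15
Local income tax: $2,433.15 × 0.0075 = $18.25
State unemployment insurance (employee share): $2,555.83 × 0.001 = $2.56
Parking fee: $208.54
Total deductions = $122.68 + $18.25 + $2.56 + $208.54 = $352.03
Net pay = $2,555.83 − $352.03 = $2,203.80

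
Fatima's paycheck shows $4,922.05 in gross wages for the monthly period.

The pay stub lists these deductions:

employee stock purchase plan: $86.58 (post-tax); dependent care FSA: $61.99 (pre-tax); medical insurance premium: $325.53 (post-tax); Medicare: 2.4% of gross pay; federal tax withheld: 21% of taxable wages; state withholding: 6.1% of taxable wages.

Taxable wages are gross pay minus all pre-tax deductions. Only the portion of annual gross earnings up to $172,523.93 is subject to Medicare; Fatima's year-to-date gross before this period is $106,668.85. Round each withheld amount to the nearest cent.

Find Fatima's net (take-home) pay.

$3,012.75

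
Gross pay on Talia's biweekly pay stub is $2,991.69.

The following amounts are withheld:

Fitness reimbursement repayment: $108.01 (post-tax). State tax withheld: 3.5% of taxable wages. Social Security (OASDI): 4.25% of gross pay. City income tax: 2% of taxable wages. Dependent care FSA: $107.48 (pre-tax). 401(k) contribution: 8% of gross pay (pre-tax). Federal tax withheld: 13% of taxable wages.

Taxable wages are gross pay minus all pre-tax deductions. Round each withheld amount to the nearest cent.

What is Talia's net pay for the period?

$1,920.41

Dependent care FSA: $107.48
401(k) contribution: $2,991.69 × 0.08 = $239.34
Pre-tax total = $107.48 + $239.34 = $346.82
Taxable wages = $2,991.69 − $346.82 = $2,644.87
State tax withheld: $2,644.87 × 0.035 = $92.57
Federal tax withheld: $2,644.87 × 0.13 = $343.83
City income tax: $2,644.87 × 0.02 = $52.90
Social Security (OASDI): $2,991.69 × 0.0425 = $127.15
Fitness reimbursement repayment: $108.01
Total deductions = $107.48 + $239.34 + $92.57 + $343.83 + $52.90 + $127.15 + $108.01 = $1,071.28
Net pay = $2,991.69 − $1,071.28 = $1,920.41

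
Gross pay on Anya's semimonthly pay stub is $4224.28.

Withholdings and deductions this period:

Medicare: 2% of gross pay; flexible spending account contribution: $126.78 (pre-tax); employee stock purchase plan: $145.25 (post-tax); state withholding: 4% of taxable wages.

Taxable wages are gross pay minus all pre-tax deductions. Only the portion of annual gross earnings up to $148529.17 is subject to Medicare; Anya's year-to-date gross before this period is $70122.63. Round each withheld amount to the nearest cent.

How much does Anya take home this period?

$3703.86

Flexible spending account contribution: $126.78
Taxable wages = $4224.28 − $126.78 = $4097.50
State withholding: $4097.50 × 0.04 = $163.90
Medicare: cap not yet reached, full $4224.28 is subject → $4224.28 × 0.02 = $84.49
Employee stock purchase plan: $145.25
Total deductions = $126.78 + $163.90 + $84.49 + $145.25 = $520.42
Net pay = $4224.28 − $520.42 = $3703.86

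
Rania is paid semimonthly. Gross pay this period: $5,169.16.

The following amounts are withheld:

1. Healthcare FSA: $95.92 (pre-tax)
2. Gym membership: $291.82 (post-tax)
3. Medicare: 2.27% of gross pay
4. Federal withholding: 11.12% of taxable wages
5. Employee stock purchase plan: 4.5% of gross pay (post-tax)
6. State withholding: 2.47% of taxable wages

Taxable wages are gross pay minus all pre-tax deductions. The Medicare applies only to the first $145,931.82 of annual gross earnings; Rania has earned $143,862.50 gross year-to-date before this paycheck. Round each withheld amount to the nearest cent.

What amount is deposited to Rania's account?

Healthcare FSA: $95.92
Taxable wages = $5,169.16 − $95.92 = $5,073.24
Federal withholding: $5,073.24 × 0.1112 = $564.14
State withholding: $5,073.24 × 0.0247 = $125.31
Medicare: only $145,931.82 − $143,862.50 = $2,069.32 of this check is subject → $2,069.32 × 0.0227 = $46.97
Gym membership: $291.82
Employee stock purchase plan: $5,169.16 × 0.045 = $232.61
Total deductions = $95.92 + $564.14 + $125.31 + $46.97 + $291.82 + $232.61 = $1,356.77
Net pay = $5,169.16 − $1,356.77 = $3,812.39

$3,812.39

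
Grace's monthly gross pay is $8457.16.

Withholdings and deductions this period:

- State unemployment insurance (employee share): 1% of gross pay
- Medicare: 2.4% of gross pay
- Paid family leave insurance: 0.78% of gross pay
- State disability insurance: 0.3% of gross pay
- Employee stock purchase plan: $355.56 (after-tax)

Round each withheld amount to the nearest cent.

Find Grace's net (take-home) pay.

Medicare: $8457.16 × 0.024 = $202.97
Paid family leave insurance: $8457.16 × 0.0078 = $65.97
State unemployment insurance (employee share): $8457.16 × 0.01 = $84.57
State disability insurance: $8457.16 × 0.003 = $25.37
Employee stock purchase plan: $355.56
Total deductions = $202.97 + $65.97 + $84.57 + $25.37 + $355.56 = $734.44
Net pay = $8457.16 − $734.44 = $7722.72

$7722.72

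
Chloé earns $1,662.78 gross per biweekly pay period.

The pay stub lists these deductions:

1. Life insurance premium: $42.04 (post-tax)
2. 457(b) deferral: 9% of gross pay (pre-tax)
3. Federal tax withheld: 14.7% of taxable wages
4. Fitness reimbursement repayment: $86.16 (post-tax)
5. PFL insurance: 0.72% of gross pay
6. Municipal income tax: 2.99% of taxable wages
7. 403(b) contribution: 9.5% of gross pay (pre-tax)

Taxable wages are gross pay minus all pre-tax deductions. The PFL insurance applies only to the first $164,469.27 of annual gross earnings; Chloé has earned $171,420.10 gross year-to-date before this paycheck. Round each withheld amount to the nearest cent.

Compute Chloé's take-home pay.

$987.24

403(b) contribution: $1,662.78 × 0.095 = $157.96
457(b) deferral: $1,662.78 × 0.09 = $149.65
Pre-tax total = $157.96 + $149.65 = $307.61
Taxable wages = $1,662.78 − $307.61 = $1,355.17
Municipal income tax: $1,355.17 × 0.0299 = $40.52
Federal tax withheld: $1,355.17 × 0.147 = $199.21
PFL insurance: annual cap $164,469.27 already reached (YTD $171,420.10), so $0.00
Fitness reimbursement repayment: $86.16
Life insurance premium: $42.04
Total deductions = $157.96 + $149.65 + $40.52 + $199.21 + $0.00 + $86.16 + $42.04 = $675.54
Net pay = $1,662.78 − $675.54 = $987.24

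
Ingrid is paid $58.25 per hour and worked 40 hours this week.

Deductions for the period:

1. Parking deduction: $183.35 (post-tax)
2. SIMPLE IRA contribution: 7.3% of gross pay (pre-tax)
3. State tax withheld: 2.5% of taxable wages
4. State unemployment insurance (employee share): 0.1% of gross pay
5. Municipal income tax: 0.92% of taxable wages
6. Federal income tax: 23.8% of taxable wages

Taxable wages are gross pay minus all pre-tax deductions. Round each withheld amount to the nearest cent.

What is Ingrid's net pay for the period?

Gross pay: 40 × $58.25 = $2,330.00
SIMPLE IRA contribution: $2,330.00 × 0.073 = $170.09
Taxable wages = $2,330.00 − $170.09 = $2,159.91
Municipal income tax: $2,159.91 × 0.0092 = $19.87
Federal income tax: $2,159.91 × 0.238 = $514.06
State tax withheld: $2,159.91 × 0.025 = $54.00
State unemployment insurance (employee share): $2,330.00 × 0.001 = $2.33
Parking deduction: $183.35
Total deductions = $170.09 + $19.87 + $514.06 + $54.00 + $2.33 + $183.35 = $943.70
Net pay = $2,330.00 − $943.70 = $1,386.30

$1,386.30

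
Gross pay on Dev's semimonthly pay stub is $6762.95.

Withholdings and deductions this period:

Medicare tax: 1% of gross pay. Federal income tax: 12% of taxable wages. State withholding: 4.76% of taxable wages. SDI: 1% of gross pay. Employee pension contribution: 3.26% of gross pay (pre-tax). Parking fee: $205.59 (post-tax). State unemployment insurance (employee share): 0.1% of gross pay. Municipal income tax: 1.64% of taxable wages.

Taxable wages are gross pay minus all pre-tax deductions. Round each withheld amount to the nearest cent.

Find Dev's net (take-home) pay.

$4991.05

Employee pension contribution: $6762.95 × 0.0326 = $220.47
Taxable wages = $6762.95 − $220.47 = $6542.48
Municipal income tax: $6542.48 × 0.0164 = $107.30
Federal income tax: $6542.48 × 0.12 = $785.10
State withholding: $6542.48 × 0.0476 = $311.42
Medicare tax: $6762.95 × 0.01 = $67.63
State unemployment insurance (employee share): $6762.95 × 0.001 = $6.76
SDI: $6762.95 × 0.01 = $67.63
Parking fee: $205.59
Total deductions = $220.47 + $107.30 + $785.10 + $311.42 + $67.63 + $6.76 + $67.63 + $205.59 = $1771.90
Net pay = $6762.95 − $1771.90 = $4991.05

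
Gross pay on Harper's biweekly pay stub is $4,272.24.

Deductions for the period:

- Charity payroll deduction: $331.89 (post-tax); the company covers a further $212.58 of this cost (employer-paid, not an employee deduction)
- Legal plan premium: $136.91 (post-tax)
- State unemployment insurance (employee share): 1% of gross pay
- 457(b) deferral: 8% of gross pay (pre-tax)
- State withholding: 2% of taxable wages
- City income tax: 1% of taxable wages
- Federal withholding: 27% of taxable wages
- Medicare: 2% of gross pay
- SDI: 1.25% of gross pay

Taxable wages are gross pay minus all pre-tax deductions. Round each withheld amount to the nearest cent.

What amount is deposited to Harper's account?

$2,100.97

457(b) deferral: $4,272.24 × 0.08 = $341.78
Taxable wages = $4,272.24 − $341.78 = $3,930.46
Federal withholding: $3,930.46 × 0.27 = $1,061.22
State withholding: $3,930.46 × 0.02 = $78.61
City income tax: $3,930.46 × 0.01 = $39.30
SDI: $4,272.24 × 0.0125 = $53.40
State unemployment insurance (employee share): $4,272.24 × 0.01 = $42.72
Medicare: $4,272.24 × 0.02 = $85.44
Charity payroll deduction: $331.89
Legal plan premium: $136.91
(Employer's $212.58 toward charity payroll deduction is not withheld from the employee.)
Total deductions = $341.78 + $1,061.22 + $78.61 + $39.30 + $53.40 + $42.72 + $85.44 + $331.89 + $136.91 = $2,171.27
Net pay = $4,272.24 − $2,171.27 = $2,100.97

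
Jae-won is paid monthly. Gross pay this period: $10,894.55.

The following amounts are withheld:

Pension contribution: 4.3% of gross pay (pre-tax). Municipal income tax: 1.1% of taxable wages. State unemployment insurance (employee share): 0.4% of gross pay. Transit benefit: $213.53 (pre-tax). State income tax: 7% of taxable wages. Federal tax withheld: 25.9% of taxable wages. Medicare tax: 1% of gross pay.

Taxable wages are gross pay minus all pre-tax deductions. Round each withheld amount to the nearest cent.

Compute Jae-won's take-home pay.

Pension contribution: $10,894.55 × 0.043 = $468.47
Transit benefit: $213.53
Pre-tax total = $468.47 + $213.53 = $682.00
Taxable wages = $10,894.55 − $682.00 = $10,212.55
Federal tax withheld: $10,212.55 × 0.259 = $2,645.05
Municipal income tax: $10,212.55 × 0.011 = $112.34
State income tax: $10,212.55 × 0.07 = $714.88
State unemployment insurance (employee share): $10,894.55 × 0.004 = $43.58
Medicare tax: $10,894.55 × 0.01 = $108.95
Total deductions = $468.47 + $213.53 + $2,645.05 + $112.34 + $714.88 + $43.58 + $108.95 = $4,306.80
Net pay = $10,894.55 − $4,306.80 = $6,587.75

$6,587.75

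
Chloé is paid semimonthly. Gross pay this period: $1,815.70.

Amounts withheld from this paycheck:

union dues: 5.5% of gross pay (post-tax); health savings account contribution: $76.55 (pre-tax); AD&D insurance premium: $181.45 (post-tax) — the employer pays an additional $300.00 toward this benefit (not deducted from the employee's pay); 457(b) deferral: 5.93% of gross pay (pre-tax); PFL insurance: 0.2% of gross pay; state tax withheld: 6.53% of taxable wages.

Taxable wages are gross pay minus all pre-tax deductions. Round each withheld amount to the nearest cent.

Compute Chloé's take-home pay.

$1,240.00

Health savings account contribution: $76.55
457(b) deferral: $1,815.70 × 0.0593 = $107.67
Pre-tax total = $76.55 + $107.67 = $184.22
Taxable wages = $1,815.70 − $184.22 = $1,631.48
State tax withheld: $1,631.48 × 0.0653 = $106.54
PFL insurance: $1,815.70 × 0.002 = $3.63
Union dues: $1,815.70 × 0.055 = $99.86
AD&D insurance premium: $181.45
(Employer's $300.00 toward AD&D insurance premium is not withheld from the employee.)
Total deductions = $76.55 + $107.67 + $106.54 + $3.63 + $99.86 + $181.45 = $575.70
Net pay = $1,815.70 − $575.70 = $1,240.00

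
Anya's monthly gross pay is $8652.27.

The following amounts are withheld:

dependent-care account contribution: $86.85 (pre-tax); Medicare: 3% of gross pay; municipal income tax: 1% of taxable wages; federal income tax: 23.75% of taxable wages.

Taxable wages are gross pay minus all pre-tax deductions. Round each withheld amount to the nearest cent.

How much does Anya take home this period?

Dependent-care account contribution: $86.85
Taxable wages = $8652.27 − $86.85 = $8565.42
Federal income tax: $8565.42 × 0.2375 = $2034.29
Municipal income tax: $8565.42 × 0.01 = $85.65
Medicare: $8652.27 × 0.03 = $259.57
Total deductions = $86.85 + $2034.29 + $85.65 + $259.57 = $2466.36
Net pay = $8652.27 − $2466.36 = $6185.91

$6185.91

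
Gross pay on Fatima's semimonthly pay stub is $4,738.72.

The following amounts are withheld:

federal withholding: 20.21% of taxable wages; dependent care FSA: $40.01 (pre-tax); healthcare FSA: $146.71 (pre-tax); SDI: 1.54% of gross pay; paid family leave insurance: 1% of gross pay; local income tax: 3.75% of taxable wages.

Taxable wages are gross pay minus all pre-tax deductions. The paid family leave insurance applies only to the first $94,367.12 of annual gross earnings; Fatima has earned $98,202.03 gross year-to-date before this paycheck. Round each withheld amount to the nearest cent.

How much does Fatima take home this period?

$3,388.36

Healthcare FSA: $146.71
Dependent care FSA: $40.01
Pre-tax total = $146.71 + $40.01 = $186.72
Taxable wages = $4,738.72 − $186.72 = $4,552.00
Local income tax: $4,552.00 × 0.0375 = $170.70
Federal withholding: $4,552.00 × 0.2021 = $919.96
Paid family leave insurance: annual cap $94,367.12 already reached (YTD $98,202.03), so $0.00
SDI: $4,738.72 × 0.0154 = $72.98
Total deductions = $146.71 + $40.01 + $170.70 + $919.96 + $0.00 + $72.98 = $1,350.36
Net pay = $4,738.72 − $1,350.36 = $3,388.36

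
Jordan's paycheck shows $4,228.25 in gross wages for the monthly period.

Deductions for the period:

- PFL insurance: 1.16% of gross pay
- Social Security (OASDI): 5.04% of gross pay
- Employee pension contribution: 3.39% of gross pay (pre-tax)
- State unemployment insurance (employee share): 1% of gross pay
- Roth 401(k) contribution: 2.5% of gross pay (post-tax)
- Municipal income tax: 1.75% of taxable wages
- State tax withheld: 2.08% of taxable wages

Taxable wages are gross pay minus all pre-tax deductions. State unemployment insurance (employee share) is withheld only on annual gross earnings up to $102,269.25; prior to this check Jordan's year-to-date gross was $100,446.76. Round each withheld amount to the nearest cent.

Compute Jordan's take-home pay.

Employee pension contribution: $4,228.25 × 0.0339 = $143.34
Taxable wages = $4,228.25 − $143.34 = $4,084.91
Municipal income tax: $4,084.91 × 0.0175 = $71.49
State tax withheld: $4,084.91 × 0.0208 = $84.97
State unemployment insurance (employee share): only $102,269.25 − $100,446.76 = $1,822.49 of this check is subject → $1,822.49 × 0.01 = $18.22
PFL insurance: $4,228.25 × 0.0116 = $49.05
Social Security (OASDI): $4,228.25 × 0.0504 = $213.10
Roth 401(k) contribution: $4,228.25 × 0.025 = $105.71
Total deductions = $143.34 + $71.49 + $84.97 + $18.22 + $49.05 + $213.10 + $105.71 = $685.88
Net pay = $4,228.25 − $685.88 = $3,542.37

$3,542.37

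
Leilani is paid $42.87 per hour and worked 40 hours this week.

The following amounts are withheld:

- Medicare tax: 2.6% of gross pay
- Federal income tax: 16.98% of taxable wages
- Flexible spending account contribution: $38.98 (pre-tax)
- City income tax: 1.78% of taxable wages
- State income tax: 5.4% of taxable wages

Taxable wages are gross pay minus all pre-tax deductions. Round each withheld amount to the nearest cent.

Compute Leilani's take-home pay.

$1226.37

Gross pay: 40 × $42.87 = $1714.80
Flexible spending account contribution: $38.98
Taxable wages = $1714.80 − $38.98 = $1675.82
City income tax: $1675.82 × 0.0178 = $29.83
Federal income tax: $1675.82 × 0.1698 = $284.55
State income tax: $1675.82 × 0.054 = $90.49
Medicare tax: $1714.80 × 0.026 = $44.58
Total deductions = $38.98 + $29.83 + $284.55 + $90.49 + $44.58 = $488.43
Net pay = $1714.80 − $488.43 = $1226.37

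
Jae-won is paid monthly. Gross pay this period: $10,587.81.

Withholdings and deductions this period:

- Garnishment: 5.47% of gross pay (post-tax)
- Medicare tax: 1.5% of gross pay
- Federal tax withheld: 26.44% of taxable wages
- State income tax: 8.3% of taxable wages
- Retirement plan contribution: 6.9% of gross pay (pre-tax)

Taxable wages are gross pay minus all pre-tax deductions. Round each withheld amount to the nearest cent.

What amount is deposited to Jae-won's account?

$5,694.87

Retirement plan contribution: $10,587.81 × 0.069 = $730.56
Taxable wages = $10,587.81 − $730.56 = $9,857.25
Federal tax withheld: $9,857.25 × 0.2644 = $2,606.26
State income tax: $9,857.25 × 0.083 = $818.15
Medicare tax: $10,587.81 × 0.015 = $158.82
Garnishment: $10,587.81 × 0.0547 = $579.15
Total deductions = $730.56 + $2,606.26 + $818.15 + $158.82 + $579.15 = $4,892.94
Net pay = $10,587.81 − $4,892.94 = $5,694.87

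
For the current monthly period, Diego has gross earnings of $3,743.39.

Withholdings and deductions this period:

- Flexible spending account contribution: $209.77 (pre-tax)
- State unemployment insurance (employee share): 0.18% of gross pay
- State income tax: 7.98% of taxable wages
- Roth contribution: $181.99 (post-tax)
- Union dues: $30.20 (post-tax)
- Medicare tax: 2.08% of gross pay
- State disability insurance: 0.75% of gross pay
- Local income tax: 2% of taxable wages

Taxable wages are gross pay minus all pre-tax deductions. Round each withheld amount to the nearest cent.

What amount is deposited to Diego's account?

$2,856.10

Flexible spending account contribution: $209.77
Taxable wages = $3,743.39 − $209.77 = $3,533.62
State income tax: $3,533.62 × 0.0798 = $281.98
Local income tax: $3,533.62 × 0.02 = $70.67
State disability insurance: $3,743.39 × 0.0075 = $28.08
State unemployment insurance (employee share): $3,743.39 × 0.0018 = $6.74
Medicare tax: $3,743.39 × 0.0208 = $77.86
Roth contribution: $181.99
Union dues: $30.20
Total deductions = $209.77 + $281.98 + $70.67 + $28.08 + $6.74 + $77.86 + $181.99 + $30.20 = $887.29
Net pay = $3,743.39 − $887.29 = $2,856.10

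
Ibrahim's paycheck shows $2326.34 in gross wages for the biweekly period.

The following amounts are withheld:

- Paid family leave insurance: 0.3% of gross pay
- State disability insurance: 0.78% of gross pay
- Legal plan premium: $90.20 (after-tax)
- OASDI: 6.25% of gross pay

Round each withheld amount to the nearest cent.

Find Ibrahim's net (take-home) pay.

$2065.61

State disability insurance: $2326.34 × 0.0078 = $18.15
Paid family leave insurance: $2326.34 × 0.003 = $6.98
OASDI: $2326.34 × 0.0625 = $145.40
Legal plan premium: $90.20
Total deductions = $18.15 + $6.98 + $145.40 + $90.20 = $260.73
Net pay = $2326.34 − $260.73 = $2065.61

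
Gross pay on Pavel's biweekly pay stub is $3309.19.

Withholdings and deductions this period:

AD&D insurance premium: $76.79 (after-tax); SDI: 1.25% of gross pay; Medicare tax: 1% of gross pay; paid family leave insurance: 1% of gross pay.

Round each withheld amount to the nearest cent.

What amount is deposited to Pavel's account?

$3124.86

Paid family leave insurance: $3309.19 × 0.01 = $33.09
Medicare tax: $3309.19 × 0.01 = $33.09
SDI: $3309.19 × 0.0125 = $41.36
AD&D insurance premium: $76.79
Total deductions = $33.09 + $33.09 + $41.36 + $76.79 = $184.33
Net pay = $3309.19 − $184.33 = $3124.86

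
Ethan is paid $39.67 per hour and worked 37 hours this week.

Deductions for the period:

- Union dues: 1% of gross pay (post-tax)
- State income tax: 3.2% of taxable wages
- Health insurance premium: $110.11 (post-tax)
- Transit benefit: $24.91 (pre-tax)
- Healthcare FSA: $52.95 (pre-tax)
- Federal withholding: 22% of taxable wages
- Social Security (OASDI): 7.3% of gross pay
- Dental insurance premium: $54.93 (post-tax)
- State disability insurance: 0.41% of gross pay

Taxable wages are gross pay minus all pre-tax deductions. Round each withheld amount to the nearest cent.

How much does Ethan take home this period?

Gross pay: 37 × $39.67 = $1467.79
Transit benefit: $24.91
Healthcare FSA: $52.95
Pre-tax total = $24.91 + $52.95 = $77.86
Taxable wages = $1467.79 − $77.86 = $1389.93
Federal withholding: $1389.93 × 0.22 = $305.78
State income tax: $1389.93 × 0.032 = $44.48
Social Security (OASDI): $1467.79 × 0.073 = $107.15
State disability insurance: $1467.79 × 0.0041 = $6.02
Health insurance premium: $110.11
Dental insurance premium: $54.93
Union dues: $1467.79 × 0.01 = $14.68
Total deductions = $24.91 + $52.95 + $305.78 + $44.48 + $107.15 + $6.02 + $110.11 + $54.93 + $14.68 = $721.01
Net pay = $1467.79 − $721.01 = $746.78

$746.78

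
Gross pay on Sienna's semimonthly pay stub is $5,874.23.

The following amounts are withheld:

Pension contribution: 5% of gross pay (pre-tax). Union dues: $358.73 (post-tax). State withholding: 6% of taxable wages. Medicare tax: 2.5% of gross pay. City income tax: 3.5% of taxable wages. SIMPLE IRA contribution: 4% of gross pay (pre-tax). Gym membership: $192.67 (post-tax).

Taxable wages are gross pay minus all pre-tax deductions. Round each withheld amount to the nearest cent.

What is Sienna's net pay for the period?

SIMPLE IRA contribution: $5,874.23 × 0.04 = $234.97
Pension contribution: $5,874.23 × 0.05 = $293.71
Pre-tax total = $234.97 + $293.71 = $528.68
Taxable wages = $5,874.23 − $528.68 = $5,345.55
City income tax: $5,345.55 × 0.035 = $187.09
State withholding: $5,345.55 × 0.06 = $320.73
Medicare tax: $5,874.23 × 0.025 = $146.86
Gym membership: $192.67
Union dues: $358.73
Total deductions = $234.97 + $293.71 + $187.09 + $320.73 + $146.86 + $192.67 + $358.73 = $1,734.76
Net pay = $5,874.23 − $1,734.76 = $4,139.47

$4,139.47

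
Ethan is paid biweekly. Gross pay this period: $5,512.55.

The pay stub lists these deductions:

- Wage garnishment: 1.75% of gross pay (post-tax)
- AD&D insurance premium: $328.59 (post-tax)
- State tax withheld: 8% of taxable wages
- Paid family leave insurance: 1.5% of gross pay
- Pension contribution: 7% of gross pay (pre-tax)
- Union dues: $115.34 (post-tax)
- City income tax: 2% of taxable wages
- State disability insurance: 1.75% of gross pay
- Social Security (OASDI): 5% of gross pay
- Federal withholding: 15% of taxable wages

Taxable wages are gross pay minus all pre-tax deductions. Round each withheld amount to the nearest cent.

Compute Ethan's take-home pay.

$2,849.82

Pension contribution: $5,512.55 × 0.07 = $385.88
Taxable wages = $5,512.55 − $385.88 = $5,126.67
State tax withheld: $5,126.67 × 0.08 = $410.13
Federal withholding: $5,126.67 × 0.15 = $769.00
City income tax: $5,126.67 × 0.02 = $102.53
Paid family leave insurance: $5,512.55 × 0.015 = $82.69
Social Security (OASDI): $5,512.55 × 0.05 = $275.63
State disability insurance: $5,512.55 × 0.0175 = $96.47
Union dues: $115.34
Wage garnishment: $5,512.55 × 0.0175 = $96.47
AD&D insurance premium: $328.59
Total deductions = $385.88 + $410.13 + $769.00 + $102.53 + $82.69 + $275.63 + $96.47 + $115.34 + $96.47 + $328.59 = $2,662.73
Net pay = $5,512.55 − $2,662.73 = $2,849.82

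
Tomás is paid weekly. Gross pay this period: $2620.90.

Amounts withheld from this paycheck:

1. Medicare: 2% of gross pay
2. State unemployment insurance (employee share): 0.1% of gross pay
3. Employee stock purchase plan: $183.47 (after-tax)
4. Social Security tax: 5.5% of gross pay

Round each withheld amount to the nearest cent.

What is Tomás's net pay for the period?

Social Security tax: $2620.90 × 0.055 = $144.15
Medicare: $2620.90 × 0.02 = $52.42
State unemployment insurance (employee share): $2620.90 × 0.001 = $2.62
Employee stock purchase plan: $183.47
Total deductions = $144.15 + $52.42 + $2.62 + $183.47 = $382.66
Net pay = $2620.90 − $382.66 = $2238.24

$2238.24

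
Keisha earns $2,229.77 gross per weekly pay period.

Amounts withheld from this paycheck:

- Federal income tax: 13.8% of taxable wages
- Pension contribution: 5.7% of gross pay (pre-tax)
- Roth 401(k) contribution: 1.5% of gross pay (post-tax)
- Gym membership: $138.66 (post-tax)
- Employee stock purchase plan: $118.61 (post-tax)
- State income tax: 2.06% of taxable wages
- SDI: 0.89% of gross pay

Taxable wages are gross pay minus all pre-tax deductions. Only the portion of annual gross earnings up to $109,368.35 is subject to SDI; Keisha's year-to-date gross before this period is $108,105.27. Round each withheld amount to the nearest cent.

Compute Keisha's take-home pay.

$1,467.22

Pension contribution: $2,229.77 × 0.057 = $127.10
Taxable wages = $2,229.77 − $127.10 = $2,102.67
State income tax: $2,102.67 × 0.0206 = $43.32
Federal income tax: $2,102.67 × 0.138 = $290.17
SDI: only $109,368.35 − $108,105.27 = $1,263.08 of this check is subject → $1,263.08 × 0.0089 = $11.24
Roth 401(k) contribution: $2,229.77 × 0.015 = $33.45
Gym membership: $138.66
Employee stock purchase plan: $118.61
Total deductions = $127.10 + $43.32 + $290.17 + $11.24 + $33.45 + $138.66 + $118.61 = $762.55
Net pay = $2,229.77 − $762.55 = $1,467.22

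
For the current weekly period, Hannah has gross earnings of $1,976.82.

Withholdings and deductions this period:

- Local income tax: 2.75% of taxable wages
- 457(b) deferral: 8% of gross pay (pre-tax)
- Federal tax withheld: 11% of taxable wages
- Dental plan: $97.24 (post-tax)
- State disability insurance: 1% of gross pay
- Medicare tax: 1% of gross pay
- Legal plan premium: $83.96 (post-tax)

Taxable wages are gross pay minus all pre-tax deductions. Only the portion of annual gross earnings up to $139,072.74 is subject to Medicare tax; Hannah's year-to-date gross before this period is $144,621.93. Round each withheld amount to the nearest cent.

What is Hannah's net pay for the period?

457(b) deferral: $1,976.82 × 0.08 = $158.15
Taxable wages = $1,976.82 − $158.15 = $1,818.67
Federal tax withheld: $1,818.67 × 0.11 = $200.05
Local income tax: $1,818.67 × 0.0275 = $50.01
State disability insurance: $1,976.82 × 0.01 = $19.77
Medicare tax: annual cap $139,072.74 already reached (YTD $144,621.93), so $0.00
Dental plan: $97.24
Legal plan premium: $83.96
Total deductions = $158.15 + $200.05 + $50.01 + $19.77 + $0.00 + $97.24 + $83.96 = $609.18
Net pay = $1,976.82 − $609.18 = $1,367.64

$1,367.64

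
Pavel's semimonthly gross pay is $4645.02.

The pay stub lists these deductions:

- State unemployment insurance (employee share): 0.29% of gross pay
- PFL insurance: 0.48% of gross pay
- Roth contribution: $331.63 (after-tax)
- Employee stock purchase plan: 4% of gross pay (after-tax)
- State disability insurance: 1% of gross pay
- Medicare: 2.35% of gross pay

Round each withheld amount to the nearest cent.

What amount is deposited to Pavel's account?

$3936.21

PFL insurance: $4645.02 × 0.0048 = $22.30
State disability insurance: $4645.02 × 0.01 = $46.45
State unemployment insurance (employee share): $4645.02 × 0.0029 = $13.47
Medicare: $4645.02 × 0.0235 = $109.16
Employee stock purchase plan: $4645.02 × 0.04 = $185.80
Roth contribution: $331.63
Total deductions = $22.30 + $46.45 + $13.47 + $109.16 + $185.80 + $331.63 = $708.81
Net pay = $4645.02 − $708.81 = $3936.21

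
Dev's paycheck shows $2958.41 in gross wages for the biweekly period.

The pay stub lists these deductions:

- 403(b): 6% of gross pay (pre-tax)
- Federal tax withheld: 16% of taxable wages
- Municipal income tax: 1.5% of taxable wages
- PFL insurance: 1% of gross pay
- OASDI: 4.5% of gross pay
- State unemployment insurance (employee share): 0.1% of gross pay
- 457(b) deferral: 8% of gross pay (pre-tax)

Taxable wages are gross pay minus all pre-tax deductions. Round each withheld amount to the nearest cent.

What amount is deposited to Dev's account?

457(b) deferral: $2958.41 × 0.08 = $236.67
403(b): $2958.41 × 0.06 = $177.50
Pre-tax total = $236.67 + $177.50 = $414.17
Taxable wages = $2958.41 − $414.17 = $2544.24
Federal tax withheld: $2544.24 × 0.16 = $407.08
Municipal income tax: $2544.24 × 0.015 = $38.16
OASDI: $2958.41 × 0.045 = $133.13
PFL insurance: $2958.41 × 0.01 = $29.58
State unemployment insurance (employee share): $2958.41 × 0.001 = $2.96
Total deductions = $236.67 + $177.50 + $407.08 + $38.16 + $133.13 + $29.58 + $2.96 = $1025.08
Net pay = $2958.41 − $1025.08 = $1933.33

$1933.33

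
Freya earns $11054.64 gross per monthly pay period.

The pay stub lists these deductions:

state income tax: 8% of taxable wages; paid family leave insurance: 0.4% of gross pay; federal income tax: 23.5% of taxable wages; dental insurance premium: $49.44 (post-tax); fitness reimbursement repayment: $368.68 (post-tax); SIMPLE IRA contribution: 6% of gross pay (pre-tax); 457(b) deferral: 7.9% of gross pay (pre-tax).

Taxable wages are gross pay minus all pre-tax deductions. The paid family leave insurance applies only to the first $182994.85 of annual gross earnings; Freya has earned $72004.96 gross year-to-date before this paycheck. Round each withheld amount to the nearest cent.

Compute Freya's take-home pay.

$6057.52

SIMPLE IRA contribution: $11054.64 × 0.06 = $663.28
457(b) deferral: $11054.64 × 0.079 = $873.32
Pre-tax total = $663.28 + $873.32 = $1536.60
Taxable wages = $11054.64 − $1536.60 = $9518.04
Federal income tax: $9518.04 × 0.235 = $2236.74
State income tax: $9518.04 × 0.08 = $761.44
Paid family leave insurance: cap not yet reached, full $11054.64 is subject → $11054.64 × 0.004 = $44.22
Dental insurance premium: $49.44
Fitness reimbursement repayment: $368.68
Total deductions = $663.28 + $873.32 + $2236.74 + $761.44 + $44.22 + $49.44 + $368.68 = $4997.12
Net pay = $11054.64 − $4997.12 = $6057.52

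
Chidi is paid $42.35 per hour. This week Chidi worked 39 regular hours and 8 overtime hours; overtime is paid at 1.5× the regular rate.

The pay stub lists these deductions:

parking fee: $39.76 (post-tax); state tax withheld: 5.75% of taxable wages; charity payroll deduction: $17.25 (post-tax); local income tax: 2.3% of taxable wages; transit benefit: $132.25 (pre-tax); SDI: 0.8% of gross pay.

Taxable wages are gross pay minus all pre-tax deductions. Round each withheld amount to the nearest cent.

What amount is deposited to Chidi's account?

Regular pay: 39 × $42.35 = $1,651.65
Overtime pay: 8 × $42.35 × 1.5 = $508.20
Gross pay = $1,651.65 + $508.20 = $2,159.85
Transit benefit: $132.25
Taxable wages = $2,159.85 − $132.25 = $2,027.60
State tax withheld: $2,027.60 × 0.0575 = $116.59
Local income tax: $2,027.60 × 0.023 = $46.63
SDI: $2,159.85 × 0.008 = $17.28
Parking fee: $39.76
Charity payroll deduction: $17.25
Total deductions = $132.25 + $116.59 + $46.63 + $17.28 + $39.76 + $17.25 = $369.76
Net pay = $2,159.85 − $369.76 = $1,790.09

$1,790.09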